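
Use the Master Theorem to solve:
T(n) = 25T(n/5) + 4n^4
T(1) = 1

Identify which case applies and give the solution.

a=25, b=5, f(n)=4n^4. log_5(25) = 2. Since c=4 > 2 and the regularity condition holds (25(n/5)^4 = (25/5^4)n^4 with 25/5^4 < 1), Case 3 applies: T(n) = Θ(f(n)) = O(n^4).

Answer: O(n^4) - Case 3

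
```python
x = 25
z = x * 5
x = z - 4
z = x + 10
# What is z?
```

Trace:
`x = 25` → x = 25
`z = x * 5` → z = 125
`x = z - 4` → x = 121
`z = x + 10` → z = 131
So z = 131

Answer: 131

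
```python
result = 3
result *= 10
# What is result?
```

Trace:
`result = 3` → result = 3
`result *= 10` → result = 30
So result = 30

Answer: 30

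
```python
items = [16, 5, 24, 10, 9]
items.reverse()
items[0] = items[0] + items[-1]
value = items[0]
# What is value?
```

Trace:
`items = [16, 5, 24, 10, 9]` → items = [16, 5, 24, 10, 9]
`items.reverse()` → items = [9, 10, 24, 5, 16]
`items[0] = items[0] + items[-1]` → items = [25, 10, 24, 5, 16]
`value = items[0]` → value = 25
So value = 25

Answer: 25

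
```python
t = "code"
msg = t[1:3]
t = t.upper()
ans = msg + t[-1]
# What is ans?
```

Trace:
`t = "code"` → t = 'code'
`msg = t[1:3]` → msg = 'od'
`t = t.upper()` → t = 'CODE'
`ans = msg + t[-1]` → ans = 'odE'
So ans = 'odE'

Answer: 'odE'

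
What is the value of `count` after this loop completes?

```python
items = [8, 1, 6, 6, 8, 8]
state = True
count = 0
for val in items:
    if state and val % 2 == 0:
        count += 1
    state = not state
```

Count even values at even positions
`count` takes the values: 0 → 1 → 2 → 3

Answer: 3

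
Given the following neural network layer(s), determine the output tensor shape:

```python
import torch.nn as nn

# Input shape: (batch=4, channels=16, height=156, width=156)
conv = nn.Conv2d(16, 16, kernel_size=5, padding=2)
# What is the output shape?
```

Input: (4, 16, 156, 156) -> Output: (4, 16, 156, 156)

Answer: (4, 16, 156, 156)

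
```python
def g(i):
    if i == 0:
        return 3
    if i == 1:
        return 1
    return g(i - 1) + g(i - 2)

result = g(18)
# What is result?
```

Build up from base cases: g(0)=3, g(1)=1, g(2)=4, g(3)=5, g(4)=9, g(5)=14, g(6)=23, ..., g(18)=7375

Answer: 7375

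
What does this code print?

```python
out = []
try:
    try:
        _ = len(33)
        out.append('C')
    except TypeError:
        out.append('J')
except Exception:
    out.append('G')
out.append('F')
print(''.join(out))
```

Execution trace: 'J' (inner except TypeError) → 'F' (after the try/except). Output: JF

Answer: JF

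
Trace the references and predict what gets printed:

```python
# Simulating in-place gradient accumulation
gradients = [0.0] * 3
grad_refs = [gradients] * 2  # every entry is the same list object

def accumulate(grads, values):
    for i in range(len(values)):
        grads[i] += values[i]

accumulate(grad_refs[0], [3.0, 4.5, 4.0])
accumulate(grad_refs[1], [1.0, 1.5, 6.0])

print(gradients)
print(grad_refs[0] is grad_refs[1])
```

Key concept: gradient accumulation aliasing.
Step by step:
`gradients = [0.0] * 3` → gradients = [0.0, 0.0, 0.0]
`grad_refs = [gradients] * 2` → grad_refs = [[0.0, 0.0, 0.0], [0.0, 0.0, 0.0]]
`accumulate(grad_refs[0], [3.0, 4.5, 4.0])` → gradients = [3.0, 4.5, 4.0]; grad_refs = [[3.0, 4.5, 4.0], [3.0, 4.5, 4.0]]
`accumulate(grad_refs[1], [1.0, 1.5, 6.0])` → gradients = [4.0, 6.0, 10.0]; grad_refs = [[4.0, 6.0, 10.0], [4.0, 6.0, 10.0]]
`print(gradients)` → prints [4.0, 6.0, 10.0]
`print(grad_refs[0] is grad_refs[1])` → prints True

Answer:
[4.0, 6.0, 10.0]
True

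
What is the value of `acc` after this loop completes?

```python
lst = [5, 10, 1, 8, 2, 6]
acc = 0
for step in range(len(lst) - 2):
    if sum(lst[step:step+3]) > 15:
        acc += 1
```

Count windows with sum > 15
`acc` takes the values: 0 → 1 → 2 → 3

Answer: 3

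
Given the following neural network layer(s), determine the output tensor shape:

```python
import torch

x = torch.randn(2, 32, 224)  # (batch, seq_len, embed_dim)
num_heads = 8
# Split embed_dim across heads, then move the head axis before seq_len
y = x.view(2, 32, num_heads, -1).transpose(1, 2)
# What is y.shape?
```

Input: (2, 32, 224) -> head_dim = 224 // 8 = 28; after view: (2, 32, 8, 28) -> after transpose(1, 2): (2, 8, 32, 28) -> Output: (2, 8, 32, 28)

Answer: (2, 8, 32, 28)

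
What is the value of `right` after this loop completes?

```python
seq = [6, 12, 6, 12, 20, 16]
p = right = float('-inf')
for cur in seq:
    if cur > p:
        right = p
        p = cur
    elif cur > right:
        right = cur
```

Second largest (with repeats) in [6, 12, 6, 12, 20, 16]
`right` takes the values: -inf → 6 → 12 → 16

Answer: 16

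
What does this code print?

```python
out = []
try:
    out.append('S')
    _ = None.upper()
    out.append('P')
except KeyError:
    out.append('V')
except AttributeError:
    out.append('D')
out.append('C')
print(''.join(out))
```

Execution trace: 'S' (try body) → 'D' (except AttributeError) → 'C' (after the try/except). Output: SDC

Answer: SDC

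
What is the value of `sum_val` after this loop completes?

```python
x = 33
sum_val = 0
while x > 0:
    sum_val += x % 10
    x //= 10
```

Sum digits of 33
`sum_val` takes the values: 0 → 3 → 6

Answer: 6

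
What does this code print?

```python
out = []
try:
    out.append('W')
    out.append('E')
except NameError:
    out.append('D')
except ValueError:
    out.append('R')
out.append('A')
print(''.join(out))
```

Execution trace: 'W' (try body) → 'E' (try body, no exception) → 'A' (after the try/except). Output: WEA

Answer: WEA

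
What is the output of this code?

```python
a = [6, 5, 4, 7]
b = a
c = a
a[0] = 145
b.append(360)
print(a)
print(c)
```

Key concept: multiple aliases.
Step by step:
`a = [6, 5, 4, 7]` → a = [6, 5, 4, 7]
`b = a` → b = [6, 5, 4, 7] (same object as a)
`c = a` → c = [6, 5, 4, 7] (same object as a, b)
`a[0] = 145` → a = [145, 5, 4, 7] (same object as b, c); b = [145, 5, 4, 7] (same object as a, c); c = [145, 5, 4, 7] (same object as a, b)
`b.append(360)` → a = [145, 5, 4, 7, 360] (same object as b, c); b = [145, 5, 4, 7, 360] (same object as a, c); c = [145, 5, 4, 7, 360] (same object as a, b)
`print(a)` → prints [145, 5, 4, 7, 360]
`print(c)` → prints [145, 5, 4, 7, 360]

Answer:
[145, 5, 4, 7, 360]
[145, 5, 4, 7, 360]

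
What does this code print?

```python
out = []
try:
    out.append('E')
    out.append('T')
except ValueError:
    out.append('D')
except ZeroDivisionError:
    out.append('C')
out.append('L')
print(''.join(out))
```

Execution trace: 'E' (try body) → 'T' (try body, no exception) → 'L' (after the try/except). Output: ETL

Answer: ETL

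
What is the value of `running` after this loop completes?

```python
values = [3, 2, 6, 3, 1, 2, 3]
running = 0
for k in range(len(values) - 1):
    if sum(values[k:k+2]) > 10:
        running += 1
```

Count windows with sum > 10
`running` takes the values: 0

Answer: 0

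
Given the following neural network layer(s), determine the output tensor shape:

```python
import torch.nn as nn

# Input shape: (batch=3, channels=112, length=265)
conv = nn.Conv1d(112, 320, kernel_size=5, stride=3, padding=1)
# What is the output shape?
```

Input: (3, 112, 265) -> Output: (3, 320, 88)

Answer: (3, 320, 88)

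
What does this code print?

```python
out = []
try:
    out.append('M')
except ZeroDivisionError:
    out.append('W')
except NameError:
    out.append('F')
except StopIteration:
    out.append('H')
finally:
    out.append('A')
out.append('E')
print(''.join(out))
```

Execution trace: 'M' (try body, no exception) → 'A' (finally) → 'E' (after the try/except). Output: MAE

Answer: MAE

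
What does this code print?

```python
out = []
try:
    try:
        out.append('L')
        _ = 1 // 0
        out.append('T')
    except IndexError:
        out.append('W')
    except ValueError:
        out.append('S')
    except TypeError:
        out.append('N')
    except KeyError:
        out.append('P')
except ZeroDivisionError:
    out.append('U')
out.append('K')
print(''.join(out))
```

Execution trace: 'L' (try body) → 'U' (outer except ZeroDivisionError) → 'K' (after the try/except). Output: LUK

Answer: LUK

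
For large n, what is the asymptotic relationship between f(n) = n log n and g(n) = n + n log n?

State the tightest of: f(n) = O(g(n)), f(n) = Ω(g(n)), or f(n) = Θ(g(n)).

n log n vs n + n log n: f(n) = Θ(g(n)) — they are asymptotically equivalent (the n term is dominated).

Answer: f(n) = Θ(g(n)) — they are asymptotically equivalent (the n term is dominated).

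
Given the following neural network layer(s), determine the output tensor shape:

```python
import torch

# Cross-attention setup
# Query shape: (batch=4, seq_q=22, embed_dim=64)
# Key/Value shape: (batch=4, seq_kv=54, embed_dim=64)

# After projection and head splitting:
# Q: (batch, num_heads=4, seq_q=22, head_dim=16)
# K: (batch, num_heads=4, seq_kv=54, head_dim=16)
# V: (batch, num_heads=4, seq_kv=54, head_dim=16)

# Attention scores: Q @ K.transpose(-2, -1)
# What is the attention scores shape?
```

Input: (4, 22, 64) -> Output: (4, 4, 22, 54)

Answer: (4, 4, 22, 54)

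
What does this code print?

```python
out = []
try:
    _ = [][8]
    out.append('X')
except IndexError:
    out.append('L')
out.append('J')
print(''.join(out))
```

Execution trace: 'L' (except IndexError) → 'J' (after the try/except). Output: LJ

Answer: LJ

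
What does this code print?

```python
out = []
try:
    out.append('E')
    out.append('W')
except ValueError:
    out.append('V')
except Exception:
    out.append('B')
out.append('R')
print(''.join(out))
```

Execution trace: 'E' (try body) → 'W' (try body, no exception) → 'R' (after the try/except). Output: EWR

Answer: EWR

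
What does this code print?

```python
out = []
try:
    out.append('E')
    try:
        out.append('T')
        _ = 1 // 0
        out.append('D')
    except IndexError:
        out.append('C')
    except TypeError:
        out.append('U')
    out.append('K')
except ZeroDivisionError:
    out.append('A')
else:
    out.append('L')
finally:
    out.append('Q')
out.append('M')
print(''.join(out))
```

Execution trace: 'E' (try body) → 'T' (inner try body) → 'A' (except ZeroDivisionError) → 'Q' (finally) → 'M' (after the try/except). Output: ETAQM

Answer: ETAQM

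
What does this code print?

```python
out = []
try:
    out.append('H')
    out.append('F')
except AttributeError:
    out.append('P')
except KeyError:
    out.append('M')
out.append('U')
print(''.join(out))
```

Execution trace: 'H' (try body) → 'F' (try body, no exception) → 'U' (after the try/except). Output: HFU

Answer: HFU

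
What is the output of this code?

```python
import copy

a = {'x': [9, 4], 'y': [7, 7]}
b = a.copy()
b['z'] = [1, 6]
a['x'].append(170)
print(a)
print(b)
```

Key concept: shallow copy of dict with mutable values.
Step by step:
`a = {'x': [9, 4], 'y': [7, 7]}` → a = {'x': [9, 4], 'y': [7, 7]}
`b = a.copy()` → b = {'x': [9, 4], 'y': [7, 7]}
`b['z'] = [1, 6]` → b = {'x': [9, 4], 'y': [7, 7], 'z': [1, 6]}
`a['x'].append(170)` → a = {'x': [9, 4, 170], 'y': [7, 7]}; b = {'x': [9, 4, 170], 'y': [7, 7], 'z': [1, 6]}
`print(a)` → prints {'x': [9, 4, 170], 'y': [7, 7]}
`print(b)` → prints {'x': [9, 4, 170], 'y': [7, 7], 'z': [1, 6]}

Answer:
{'x': [9, 4, 170], 'y': [7, 7]}
{'x': [9, 4, 170], 'y': [7, 7], 'z': [1, 6]}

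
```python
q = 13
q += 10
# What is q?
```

Trace:
`q = 13` → q = 13
`q += 10` → q = 23
So q = 23

Answer: 23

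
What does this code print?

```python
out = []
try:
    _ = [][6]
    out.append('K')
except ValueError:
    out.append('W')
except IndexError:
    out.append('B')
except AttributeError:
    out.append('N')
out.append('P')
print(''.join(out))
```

Execution trace: 'B' (except IndexError) → 'P' (after the try/except). Output: BP

Answer: BP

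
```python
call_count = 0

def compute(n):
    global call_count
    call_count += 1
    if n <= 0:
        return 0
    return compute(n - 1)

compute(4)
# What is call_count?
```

Linear recursion stepping by 1: 5 calls from n=4 down to ≤0.

Answer: 5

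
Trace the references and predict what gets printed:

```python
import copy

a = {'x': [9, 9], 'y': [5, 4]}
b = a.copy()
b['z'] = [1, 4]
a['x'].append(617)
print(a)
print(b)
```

Key concept: shallow copy of dict with mutable values.
Step by step:
`a = {'x': [9, 9], 'y': [5, 4]}` → a = {'x': [9, 9], 'y': [5, 4]}
`b = a.copy()` → b = {'x': [9, 9], 'y': [5, 4]}
`b['z'] = [1, 4]` → b = {'x': [9, 9], 'y': [5, 4], 'z': [1, 4]}
`a['x'].append(617)` → a = {'x': [9, 9, 617], 'y': [5, 4]}; b = {'x': [9, 9, 617], 'y': [5, 4], 'z': [1, 4]}
`print(a)` → prints {'x': [9, 9, 617], 'y': [5, 4]}
`print(b)` → prints {'x': [9, 9, 617], 'y': [5, 4], 'z': [1, 4]}

Answer:
{'x': [9, 9, 617], 'y': [5, 4]}
{'x': [9, 9, 617], 'y': [5, 4], 'z': [1, 4]}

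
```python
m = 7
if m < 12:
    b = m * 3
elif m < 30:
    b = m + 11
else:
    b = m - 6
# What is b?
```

Trace:
`m = 7` → m = 7
`if m < 12: ...` → m < 12 is True → b = 21
So b = 21

Answer: 21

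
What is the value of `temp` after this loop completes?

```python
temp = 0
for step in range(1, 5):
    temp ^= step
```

XOR of 1 to 4
`temp` takes the values: 0 → 1 → 3 → 0 → 4

Answer: 4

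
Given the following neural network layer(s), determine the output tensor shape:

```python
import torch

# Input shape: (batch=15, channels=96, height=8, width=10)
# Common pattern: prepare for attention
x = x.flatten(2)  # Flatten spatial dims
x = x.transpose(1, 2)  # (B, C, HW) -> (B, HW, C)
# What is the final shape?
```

Input: (15, 96, 8, 10) -> after flatten(2): (15, 96, 80) -> Output: (15, 80, 96)

Answer: (15, 80, 96)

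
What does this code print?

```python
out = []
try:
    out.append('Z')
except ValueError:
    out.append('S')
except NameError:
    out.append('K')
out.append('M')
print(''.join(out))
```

Execution trace: 'Z' (try body, no exception) → 'M' (after the try/except). Output: ZM

Answer: ZM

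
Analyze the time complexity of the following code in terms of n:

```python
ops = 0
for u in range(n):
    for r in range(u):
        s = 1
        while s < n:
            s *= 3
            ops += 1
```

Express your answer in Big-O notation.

Each loop level contributes: n × n × log n. Multiplying the contributions gives O(n^2 log n).

Answer: O(n^2 log n)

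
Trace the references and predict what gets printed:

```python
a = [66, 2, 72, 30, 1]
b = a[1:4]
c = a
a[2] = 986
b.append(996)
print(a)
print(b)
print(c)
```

Key concept: slice vs alias.
Step by step:
`a = [66, 2, 72, 30, 1]` → a = [66, 2, 72, 30, 1]
`b = a[1:4]` → b = [2, 72, 30]
`c = a` → c = [66, 2, 72, 30, 1] (same object as a)
`a[2] = 986` → a = [66, 2, 986, 30, 1] (same object as c); c = [66, 2, 986, 30, 1] (same object as a)
`b.append(996)` → b = [2, 72, 30, 996]
`print(a)` → prints [66, 2, 986, 30, 1]
`print(b)` → prints [2, 72, 30, 996]
`print(c)` → prints [66, 2, 986, 30, 1]

Answer:
[66, 2, 986, 30, 1]
[2, 72, 30, 996]
[66, 2, 986, 30, 1]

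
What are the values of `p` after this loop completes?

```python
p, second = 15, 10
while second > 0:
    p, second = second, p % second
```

GCD of 15 and 10
`p` takes the values: 15 → 10 → 5

Answer: 5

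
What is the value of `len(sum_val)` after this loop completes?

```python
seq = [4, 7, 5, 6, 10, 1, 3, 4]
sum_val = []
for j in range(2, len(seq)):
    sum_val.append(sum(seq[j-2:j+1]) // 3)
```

Number of 3-element averages
`sum_val` takes the values: [] → [5] → [5, 6] → [5, 6, 7] → [5, 6, 7, 5] → [5, 6, 7, 5, 4] → [5, 6, 7, 5, 4, 2]
So `len(sum_val)` = 6

Answer: 6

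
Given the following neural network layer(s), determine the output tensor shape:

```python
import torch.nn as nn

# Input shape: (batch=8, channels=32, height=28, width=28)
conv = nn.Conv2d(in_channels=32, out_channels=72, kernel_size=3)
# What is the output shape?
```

Input: (8, 32, 28, 28) -> Output: (8, 72, 26, 26)

Answer: (8, 72, 26, 26)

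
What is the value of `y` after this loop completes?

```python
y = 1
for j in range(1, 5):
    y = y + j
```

Start at 1, add 1 through 4
`y` takes the values: 1 → 2 → 4 → 7 → 11

Answer: 11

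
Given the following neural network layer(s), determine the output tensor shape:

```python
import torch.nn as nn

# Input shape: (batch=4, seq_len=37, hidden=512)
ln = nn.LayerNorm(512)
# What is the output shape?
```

Input: (4, 37, 512) -> Output: (4, 37, 512)

Answer: (4, 37, 512)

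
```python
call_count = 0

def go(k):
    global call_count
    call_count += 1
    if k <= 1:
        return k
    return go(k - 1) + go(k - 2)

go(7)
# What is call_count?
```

Calls(k) = 1 + Calls(k-1) + Calls(k-2); Calls(0)=Calls(1)=1. For k=7 this gives 41.

Answer: 41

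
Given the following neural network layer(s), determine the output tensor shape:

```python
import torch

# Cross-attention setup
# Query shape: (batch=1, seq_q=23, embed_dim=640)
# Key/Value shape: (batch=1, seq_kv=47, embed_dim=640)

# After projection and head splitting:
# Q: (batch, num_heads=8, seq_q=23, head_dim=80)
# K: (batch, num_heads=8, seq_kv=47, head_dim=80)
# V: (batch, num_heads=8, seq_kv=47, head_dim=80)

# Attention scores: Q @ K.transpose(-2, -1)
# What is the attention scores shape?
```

Input: (1, 23, 640) -> Output: (1, 8, 23, 47)

Answer: (1, 8, 23, 47)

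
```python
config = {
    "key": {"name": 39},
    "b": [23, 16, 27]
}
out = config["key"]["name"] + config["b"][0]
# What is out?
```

Trace:
`config = { ...` → config = {'key': {'name': 39}, 'b': [23, 16, 27]}
`out = config["key"]["name"] + config["b"][0]` → out = 62
So out = 62

Answer: 62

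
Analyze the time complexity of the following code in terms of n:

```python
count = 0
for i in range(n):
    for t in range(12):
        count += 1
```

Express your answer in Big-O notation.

Each loop level contributes: n × 1. Multiplying the contributions gives O(n).

Answer: O(n)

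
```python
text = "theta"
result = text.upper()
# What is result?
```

Trace:
`text = "theta"` → text = 'theta'
`result = text.upper()` → result = 'THETA'
So result = 'THETA'

Answer: 'THETA'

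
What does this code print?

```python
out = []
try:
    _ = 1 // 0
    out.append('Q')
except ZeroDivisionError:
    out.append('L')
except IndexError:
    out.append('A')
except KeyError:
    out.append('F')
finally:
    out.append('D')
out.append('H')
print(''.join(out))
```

Execution trace: 'L' (except ZeroDivisionError) → 'D' (finally) → 'H' (after the try/except). Output: LDH

Answer: LDH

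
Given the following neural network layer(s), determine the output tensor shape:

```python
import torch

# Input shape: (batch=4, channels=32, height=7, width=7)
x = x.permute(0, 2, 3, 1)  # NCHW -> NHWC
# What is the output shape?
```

Input: (4, 32, 7, 7) -> Output: (4, 7, 7, 32)

Answer: (4, 7, 7, 32)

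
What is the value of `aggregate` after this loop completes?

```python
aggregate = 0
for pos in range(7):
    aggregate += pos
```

Sum of 0 to 6 = 21
`aggregate` takes the values: 0 → 1 → 3 → 6 → 10 → 15 → 21

Answer: 21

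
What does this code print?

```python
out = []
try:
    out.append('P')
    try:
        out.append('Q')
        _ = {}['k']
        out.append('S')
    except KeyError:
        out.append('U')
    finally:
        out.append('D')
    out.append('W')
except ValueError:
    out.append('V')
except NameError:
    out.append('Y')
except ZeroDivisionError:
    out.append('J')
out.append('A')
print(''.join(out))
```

Execution trace: 'P' (try body) → 'Q' (inner try body) → 'U' (inner except KeyError) → 'D' (inner finally) → 'W' (try body, no exception) → 'A' (after the try/except). Output: PQUDWA

Answer: PQUDWA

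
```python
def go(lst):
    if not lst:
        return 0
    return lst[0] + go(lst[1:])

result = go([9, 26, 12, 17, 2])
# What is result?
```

9 + 26 + 12 + 17 + 2 + 0 = 66

Answer: 66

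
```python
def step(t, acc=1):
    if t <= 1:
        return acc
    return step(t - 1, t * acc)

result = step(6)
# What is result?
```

Accumulator trace (n, acc): (6, 1) -> (5, 6) -> (4, 30) -> (3, 120) -> (2, 360) -> (1, 720) -> return 720

Answer: 720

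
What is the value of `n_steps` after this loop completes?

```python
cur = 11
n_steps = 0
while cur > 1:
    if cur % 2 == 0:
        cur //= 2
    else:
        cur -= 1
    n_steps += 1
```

Steps to reduce 11 to 1
`n_steps` takes the values: 0 → 1 → 2 → 3 → 4 → 5

Answer: 5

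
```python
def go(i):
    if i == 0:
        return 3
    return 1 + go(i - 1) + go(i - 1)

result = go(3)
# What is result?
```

go(i) = 1 + 2·go(i-1), go(0)=3. Closed form: (3+1)·2^3 - 1 = 31.

Answer: 31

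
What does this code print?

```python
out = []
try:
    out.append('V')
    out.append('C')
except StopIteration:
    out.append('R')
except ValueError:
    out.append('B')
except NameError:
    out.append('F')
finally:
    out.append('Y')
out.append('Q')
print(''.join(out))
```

Execution trace: 'V' (try body) → 'C' (try body, no exception) → 'Y' (finally) → 'Q' (after the try/except). Output: VCYQ

Answer: VCYQ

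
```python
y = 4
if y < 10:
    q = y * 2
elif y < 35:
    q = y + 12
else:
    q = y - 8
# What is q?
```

Trace:
`y = 4` → y = 4
`if y < 10: ...` → y < 10 is True → q = 8
So q = 8

Answer: 8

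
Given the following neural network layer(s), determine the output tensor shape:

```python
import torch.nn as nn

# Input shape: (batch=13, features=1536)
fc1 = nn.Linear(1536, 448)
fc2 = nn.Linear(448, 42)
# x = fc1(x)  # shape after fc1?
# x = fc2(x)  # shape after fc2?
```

Input: (13, 1536) -> after fc1: (13, 448) -> Output: (13, 42)

Answer: (13, 42)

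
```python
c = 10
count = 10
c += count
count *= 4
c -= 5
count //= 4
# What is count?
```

Trace:
`c = 10` → c = 10
`count = 10` → count = 10
`c += count` → c = 20
`count *= 4` → count = 40
`c -= 5` → c = 15
`count //= 4` → count = 10
So count = 10

Answer: 10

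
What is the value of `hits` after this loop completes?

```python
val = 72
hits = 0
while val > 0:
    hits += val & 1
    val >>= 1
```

Count set bits in 72 (binary: 0b1001000)
`hits` takes the values: 0 → 1 → 2

Answer: 2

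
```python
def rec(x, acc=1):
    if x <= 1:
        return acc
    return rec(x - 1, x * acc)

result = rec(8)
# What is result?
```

Accumulator trace (n, acc): (8, 1) -> (7, 8) -> (6, 56) -> (5, 336) -> (4, 1680) -> (3, 6720) -> (2, 20160) -> (1, 40320) -> return 40320

Answer: 40320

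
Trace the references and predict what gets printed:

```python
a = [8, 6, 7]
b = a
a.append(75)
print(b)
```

Key concept: basic list aliasing.
Step by step:
`a = [8, 6, 7]` → a = [8, 6, 7]
`b = a` → b = [8, 6, 7] (same object as a)
`a.append(75)` → a = [8, 6, 7, 75] (same object as b); b = [8, 6, 7, 75] (same object as a)
`print(b)` → prints [8, 6, 7, 75]

Answer: [8, 6, 7, 75]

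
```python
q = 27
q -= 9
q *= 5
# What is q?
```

Trace:
`q = 27` → q = 27
`q -= 9` → q = 18
`q *= 5` → q = 90
So q = 90

Answer: 90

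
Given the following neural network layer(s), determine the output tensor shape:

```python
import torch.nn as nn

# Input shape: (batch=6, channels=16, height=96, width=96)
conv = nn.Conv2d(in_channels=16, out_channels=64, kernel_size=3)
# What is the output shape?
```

Input: (6, 16, 96, 96) -> Output: (6, 64, 94, 94)

Answer: (6, 64, 94, 94)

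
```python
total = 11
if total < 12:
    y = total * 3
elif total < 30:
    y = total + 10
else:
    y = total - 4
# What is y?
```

Trace:
`total = 11` → total = 11
`if total < 12: ...` → total < 12 is True → y = 33
So y = 33

Answer: 33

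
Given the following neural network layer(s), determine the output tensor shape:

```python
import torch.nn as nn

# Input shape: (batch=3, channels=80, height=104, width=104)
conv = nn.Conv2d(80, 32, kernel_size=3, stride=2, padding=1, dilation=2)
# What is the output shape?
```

Input: (3, 80, 104, 104) -> Output: (3, 32, 51, 51)

Answer: (3, 32, 51, 51)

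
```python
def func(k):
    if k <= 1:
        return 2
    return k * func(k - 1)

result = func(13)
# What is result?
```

func(13) = 13 * 12 * 11 * 10 * 9 * 8 * 7 * 6 * 5 * 4 * 3 * 2 * 2 = 12454041600

Answer: 12454041600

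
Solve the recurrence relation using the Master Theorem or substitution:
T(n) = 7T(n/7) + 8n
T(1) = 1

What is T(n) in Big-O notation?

By Master Theorem: a=7, b=7, f(n)=8n. Since log_7(7) = 1 and f(n) = Θ(n^1), Case 2 applies. T(n) = O(n log n).

Answer: O(n log n)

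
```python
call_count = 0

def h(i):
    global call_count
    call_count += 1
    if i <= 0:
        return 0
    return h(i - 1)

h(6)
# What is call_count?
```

Linear recursion stepping by 1: 7 calls from i=6 down to ≤0.

Answer: 7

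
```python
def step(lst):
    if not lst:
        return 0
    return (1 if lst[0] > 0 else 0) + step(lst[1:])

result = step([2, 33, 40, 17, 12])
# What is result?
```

Count of positive elements in [2, 33, 40, 17, 12] = 5

Answer: 5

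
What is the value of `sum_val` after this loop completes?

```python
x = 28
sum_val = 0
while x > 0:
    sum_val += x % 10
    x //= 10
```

Sum digits of 28
`sum_val` takes the values: 0 → 8 → 10

Answer: 10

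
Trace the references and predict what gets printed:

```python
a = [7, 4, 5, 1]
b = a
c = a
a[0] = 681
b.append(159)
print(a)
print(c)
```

Key concept: multiple aliases.
Step by step:
`a = [7, 4, 5, 1]` → a = [7, 4, 5, 1]
`b = a` → b = [7, 4, 5, 1] (same object as a)
`c = a` → c = [7, 4, 5, 1] (same object as a, b)
`a[0] = 681` → a = [681, 4, 5, 1] (same object as b, c); b = [681, 4, 5, 1] (same object as a, c); c = [681, 4, 5, 1] (same object as a, b)
`b.append(159)` → a = [681, 4, 5, 1, 159] (same object as b, c); b = [681, 4, 5, 1, 159] (same object as a, c); c = [681, 4, 5, 1, 159] (same object as a, b)
`print(a)` → prints [681, 4, 5, 1, 159]
`print(c)` → prints [681, 4, 5, 1, 159]

Answer:
[681, 4, 5, 1, 159]
[681, 4, 5, 1, 159]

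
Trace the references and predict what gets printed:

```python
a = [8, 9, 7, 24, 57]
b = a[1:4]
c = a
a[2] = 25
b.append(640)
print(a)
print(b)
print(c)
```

Key concept: slice vs alias.
Step by step:
`a = [8, 9, 7, 24, 57]` → a = [8, 9, 7, 24, 57]
`b = a[1:4]` → b = [9, 7, 24]
`c = a` → c = [8, 9, 7, 24, 57] (same object as a)
`a[2] = 25` → a = [8, 9, 25, 24, 57] (same object as c); c = [8, 9, 25, 24, 57] (same object as a)
`b.append(640)` → b = [9, 7, 24, 640]
`print(a)` → prints [8, 9, 25, 24, 57]
`print(b)` → prints [9, 7, 24, 640]
`print(c)` → prints [8, 9, 25, 24, 57]

Answer:
[8, 9, 25, 24, 57]
[9, 7, 24, 640]
[8, 9, 25, 24, 57]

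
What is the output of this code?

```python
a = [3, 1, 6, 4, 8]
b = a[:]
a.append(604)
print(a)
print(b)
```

Key concept: slice [:] creates copy.
Step by step:
`a = [3, 1, 6, 4, 8]` → a = [3, 1, 6, 4, 8]
`b = a[:]` → b = [3, 1, 6, 4, 8]
`a.append(604)` → a = [3, 1, 6, 4, 8, 604]
`print(a)` → prints [3, 1, 6, 4, 8, 604]
`print(b)` → prints [3, 1, 6, 4, 8]

Answer:
[3, 1, 6, 4, 8, 604]
[3, 1, 6, 4, 8]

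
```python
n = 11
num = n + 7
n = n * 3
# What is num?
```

Trace:
`n = 11` → n = 11
`num = n + 7` → num = 18
`n = n * 3` → n = 33
So num = 18

Answer: 18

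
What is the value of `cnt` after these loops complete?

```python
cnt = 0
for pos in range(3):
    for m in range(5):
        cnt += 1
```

3 * 5 = 15
`cnt` takes the values: 0 → 1 → 2 → 3 → 4 → 5 → 6 → 7 → 8 → 9 → 10 → 11 → 12 → 13 → 14 → 15

Answer: 15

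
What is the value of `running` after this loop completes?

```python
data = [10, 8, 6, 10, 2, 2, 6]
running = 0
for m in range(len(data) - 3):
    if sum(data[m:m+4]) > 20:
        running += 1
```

Count windows with sum > 20
`running` takes the values: 0 → 1 → 2

Answer: 2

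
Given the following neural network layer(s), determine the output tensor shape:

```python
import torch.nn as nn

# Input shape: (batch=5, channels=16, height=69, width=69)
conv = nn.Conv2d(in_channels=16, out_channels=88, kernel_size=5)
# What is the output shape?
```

Input: (5, 16, 69, 69) -> Output: (5, 88, 65, 65)

Answer: (5, 88, 65, 65)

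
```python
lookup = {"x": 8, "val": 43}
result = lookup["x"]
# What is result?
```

Trace:
`lookup = {"x": 8, "val": 43}` → lookup = {'x': 8, 'val': 43}
`result = lookup["x"]` → result = 8
So result = 8

Answer: 8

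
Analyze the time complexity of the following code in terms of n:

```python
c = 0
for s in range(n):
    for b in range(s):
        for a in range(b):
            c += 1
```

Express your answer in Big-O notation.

Each loop level contributes: n × n × n. Multiplying the contributions gives O(n^3).

Answer: O(n^3)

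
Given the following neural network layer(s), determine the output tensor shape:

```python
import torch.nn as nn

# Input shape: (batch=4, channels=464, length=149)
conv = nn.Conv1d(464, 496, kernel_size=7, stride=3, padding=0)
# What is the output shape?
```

Input: (4, 464, 149) -> Output: (4, 496, 48)

Answer: (4, 496, 48)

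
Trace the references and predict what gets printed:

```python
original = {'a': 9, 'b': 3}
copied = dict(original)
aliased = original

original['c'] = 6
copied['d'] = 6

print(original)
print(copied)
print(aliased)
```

Key concept: dict() creates copy, assignment creates alias.
Step by step:
`original = {'a': 9, 'b': 3}` → original = {'a': 9, 'b': 3}
`copied = dict(original)` → copied = {'a': 9, 'b': 3}
`aliased = original` → aliased = {'a': 9, 'b': 3} (same object as original)
`original['c'] = 6` → original = {'a': 9, 'b': 3, 'c': 6} (same object as aliased); aliased = {'a': 9, 'b': 3, 'c': 6} (same object as original)
`copied['d'] = 6` → copied = {'a': 9, 'b': 3, 'd': 6}
`print(original)` → prints {'a': 9, 'b': 3, 'c': 6}
`print(copied)` → prints {'a': 9, 'b': 3, 'd': 6}
`print(aliased)` → prints {'a': 9, 'b': 3, 'c': 6}

Answer:
{'a': 9, 'b': 3, 'c': 6}
{'a': 9, 'b': 3, 'd': 6}
{'a': 9, 'b': 3, 'c': 6}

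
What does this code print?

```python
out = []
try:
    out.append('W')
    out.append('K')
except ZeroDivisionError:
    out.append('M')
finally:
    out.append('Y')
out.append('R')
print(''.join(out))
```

Execution trace: 'W' (try body) → 'K' (try body, no exception) → 'Y' (finally) → 'R' (after the try/except). Output: WKYR

Answer: WKYR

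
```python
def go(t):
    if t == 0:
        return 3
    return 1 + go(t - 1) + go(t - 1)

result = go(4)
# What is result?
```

go(t) = 1 + 2·go(t-1), go(0)=3. Closed form: (3+1)·2^4 - 1 = 63.

Answer: 63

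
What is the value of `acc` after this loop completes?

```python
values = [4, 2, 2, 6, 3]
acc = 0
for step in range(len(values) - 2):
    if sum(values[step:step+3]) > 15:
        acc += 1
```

Count windows with sum > 15
`acc` takes the values: 0

Answer: 0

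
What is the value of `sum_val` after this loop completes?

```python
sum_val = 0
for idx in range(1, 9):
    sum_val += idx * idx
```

Sum of squares 1² to 8² = 204
`sum_val` takes the values: 0 → 1 → 5 → 14 → 30 → 55 → 91 → 140 → 204

Answer: 204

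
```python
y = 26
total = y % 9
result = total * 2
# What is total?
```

Trace:
`y = 26` → y = 26
`total = y % 9` → total = 8
`result = total * 2` → result = 16
So total = 8

Answer: 8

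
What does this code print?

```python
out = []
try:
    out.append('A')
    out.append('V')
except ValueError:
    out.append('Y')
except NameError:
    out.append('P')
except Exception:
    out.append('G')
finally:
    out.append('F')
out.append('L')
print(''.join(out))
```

Execution trace: 'A' (try body) → 'V' (try body, no exception) → 'F' (finally) → 'L' (after the try/except). Output: AVFL

Answer: AVFL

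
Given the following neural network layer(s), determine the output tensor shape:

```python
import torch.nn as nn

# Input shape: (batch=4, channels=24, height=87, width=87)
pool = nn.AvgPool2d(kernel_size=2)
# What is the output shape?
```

Input: (4, 24, 87, 87) -> Output: (4, 24, 43, 43)

Answer: (4, 24, 43, 43)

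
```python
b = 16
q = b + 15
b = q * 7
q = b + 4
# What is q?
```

Trace:
`b = 16` → b = 16
`q = b + 15` → q = 31
`b = q * 7` → b = 217
`q = b + 4` → q = 221
So q = 221

Answer: 221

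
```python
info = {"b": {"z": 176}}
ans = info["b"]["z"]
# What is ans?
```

Trace:
`info = {"b": {"z": 176}}` → info = {'b': {'z': 176}}
`ans = info["b"]["z"]` → ans = 176
So ans = 176

Answer: 176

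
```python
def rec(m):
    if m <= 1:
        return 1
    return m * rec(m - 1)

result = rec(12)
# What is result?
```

rec(12) = 12 * 11 * 10 * 9 * 8 * 7 * 6 * 5 * 4 * 3 * 2 * 1 = 479001600

Answer: 479001600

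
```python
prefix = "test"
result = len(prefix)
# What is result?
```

Trace:
`prefix = "test"` → prefix = 'test'
`result = len(prefix)` → result = 4
So result = 4

Answer: 4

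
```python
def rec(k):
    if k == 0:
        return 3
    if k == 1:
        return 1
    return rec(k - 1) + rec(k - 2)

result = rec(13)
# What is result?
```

Build up from base cases: rec(0)=3, rec(1)=1, rec(2)=4, rec(3)=5, rec(4)=9, rec(5)=14, rec(6)=23, ..., rec(13)=665

Answer: 665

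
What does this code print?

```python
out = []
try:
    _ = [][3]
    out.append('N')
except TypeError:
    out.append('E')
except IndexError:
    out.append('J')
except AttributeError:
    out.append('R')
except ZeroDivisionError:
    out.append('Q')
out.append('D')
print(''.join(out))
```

Execution trace: 'J' (except IndexError) → 'D' (after the try/except). Output: JD

Answer: JD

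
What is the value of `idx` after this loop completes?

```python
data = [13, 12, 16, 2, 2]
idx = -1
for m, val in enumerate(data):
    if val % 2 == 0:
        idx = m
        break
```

First even number index in [13, 12, 16, 2, 2]
`idx` takes the values: -1 → 1

Answer: 1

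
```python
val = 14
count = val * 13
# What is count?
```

Trace:
`val = 14` → val = 14
`count = val * 13` → count = 182
So count = 182

Answer: 182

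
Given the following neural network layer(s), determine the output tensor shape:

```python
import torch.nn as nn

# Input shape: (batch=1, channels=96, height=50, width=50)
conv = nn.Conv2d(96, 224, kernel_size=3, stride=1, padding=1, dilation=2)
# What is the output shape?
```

Input: (1, 96, 50, 50) -> Output: (1, 224, 48, 48)

Answer: (1, 224, 48, 48)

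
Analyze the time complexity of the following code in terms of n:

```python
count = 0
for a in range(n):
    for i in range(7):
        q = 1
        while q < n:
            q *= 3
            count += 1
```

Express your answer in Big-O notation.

Each loop level contributes: n × 1 × log n. Multiplying the contributions gives O(n log n).

Answer: O(n log n)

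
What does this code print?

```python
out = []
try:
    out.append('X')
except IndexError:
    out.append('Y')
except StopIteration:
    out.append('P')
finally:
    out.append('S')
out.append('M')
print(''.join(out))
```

Execution trace: 'X' (try body, no exception) → 'S' (finally) → 'M' (after the try/except). Output: XSM

Answer: XSM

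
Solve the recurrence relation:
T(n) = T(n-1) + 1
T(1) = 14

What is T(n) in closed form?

Unrolling: T(n) = T(1) + 1·(n-1) = 14 + 1(n-1) = n + 13.

Answer: T(n) = n + 13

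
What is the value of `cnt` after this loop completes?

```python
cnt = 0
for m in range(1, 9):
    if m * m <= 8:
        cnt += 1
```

Count numbers where m² ≤ 8
`cnt` takes the values: 0 → 1 → 2

Answer: 2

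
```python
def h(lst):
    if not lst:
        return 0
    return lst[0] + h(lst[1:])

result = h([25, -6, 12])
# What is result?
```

25 + (-6) + 12 + 0 = 31

Answer: 31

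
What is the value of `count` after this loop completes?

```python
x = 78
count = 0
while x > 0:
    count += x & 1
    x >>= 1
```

Count set bits in 78 (binary: 0b1001110)
`count` takes the values: 0 → 1 → 2 → 3 → 4

Answer: 4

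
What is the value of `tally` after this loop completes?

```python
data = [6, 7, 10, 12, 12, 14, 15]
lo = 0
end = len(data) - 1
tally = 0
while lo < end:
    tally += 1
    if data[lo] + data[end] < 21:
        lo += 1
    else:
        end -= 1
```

Steps to find pair summing to 21
`tally` takes the values: 0 → 1 → 2 → 3 → 4 → 5 → 6

Answer: 6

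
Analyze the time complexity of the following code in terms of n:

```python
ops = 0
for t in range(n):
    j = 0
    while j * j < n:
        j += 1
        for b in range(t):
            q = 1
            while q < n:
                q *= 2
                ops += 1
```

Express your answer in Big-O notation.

Each loop level contributes: n × √n × n × log n. Multiplying the contributions gives O(n^2√n log n).

Answer: O(n^2√n log n)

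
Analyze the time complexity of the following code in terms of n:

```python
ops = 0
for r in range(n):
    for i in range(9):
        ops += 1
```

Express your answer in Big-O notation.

Each loop level contributes: n × 1. Multiplying the contributions gives O(n).

Answer: O(n)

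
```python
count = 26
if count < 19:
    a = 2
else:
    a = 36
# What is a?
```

Trace:
`count = 26` → count = 26
`if count < 19: ...` → count < 19 is False, take else branch → a = 36
So a = 36

Answer: 36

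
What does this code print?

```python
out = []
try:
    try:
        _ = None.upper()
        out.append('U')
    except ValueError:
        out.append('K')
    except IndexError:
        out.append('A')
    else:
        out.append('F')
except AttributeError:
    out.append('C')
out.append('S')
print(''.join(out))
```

Execution trace: 'C' (outer except AttributeError) → 'S' (after the try/except). Output: CS

Answer: CS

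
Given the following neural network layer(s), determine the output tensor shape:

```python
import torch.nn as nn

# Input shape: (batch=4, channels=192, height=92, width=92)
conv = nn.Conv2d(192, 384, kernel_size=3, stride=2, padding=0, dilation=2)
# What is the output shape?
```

Input: (4, 192, 92, 92) -> Output: (4, 384, 44, 44)

Answer: (4, 384, 44, 44)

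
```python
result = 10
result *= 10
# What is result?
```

Trace:
`result = 10` → result = 10
`result *= 10` → result = 100
So result = 100

Answer: 100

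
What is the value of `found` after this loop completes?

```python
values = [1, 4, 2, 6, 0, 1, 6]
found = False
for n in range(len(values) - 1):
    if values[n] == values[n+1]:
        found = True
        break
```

Check consecutive duplicates in [1, 4, 2, 6, 0, 1, 6]
`found` takes the values: False

Answer: False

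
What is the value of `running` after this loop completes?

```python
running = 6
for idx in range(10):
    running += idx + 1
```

Start at 6, add 1 to 10 = 61
`running` takes the values: 6 → 7 → 9 → 12 → 16 → 21 → 27 → 34 → 42 → 51 → 61

Answer: 61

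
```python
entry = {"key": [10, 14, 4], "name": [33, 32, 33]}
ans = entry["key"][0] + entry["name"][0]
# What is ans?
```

Trace:
`entry = {"key": [10, 14, 4], "name": [33, 32, 33]}` → entry = {'key': [10, 14, 4], 'name': [33, 32, 33]}
`ans = entry["key"][0] + entry["name"][0]` → ans = 43
So ans = 43

Answer: 43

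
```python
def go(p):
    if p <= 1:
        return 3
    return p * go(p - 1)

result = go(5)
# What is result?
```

go(5) = 5 * 4 * 3 * 2 * 3 = 360

Answer: 360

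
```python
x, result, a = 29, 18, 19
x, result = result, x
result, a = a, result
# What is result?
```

Trace:
`x, result, a = 29, 18, 19` → x = 29; result = 18; a = 19
`x, result = result, x` → x = 18; result = 29
`result, a = a, result` → result = 19; a = 29
So result = 19

Answer: 19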